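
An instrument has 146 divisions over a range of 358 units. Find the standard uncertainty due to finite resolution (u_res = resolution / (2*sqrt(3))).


resolution = range / divisions
resolution = 358 / 146 = 2.4520548
u_res = resolution / (2*sqrt(3))
u_res = 2.4520548 / 3.4641016
u_res = 0.7078

0.7078


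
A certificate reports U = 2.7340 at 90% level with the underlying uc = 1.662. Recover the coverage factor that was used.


k = U / uc
k = 2.7340 / 1.662
k = 1.645

1.645


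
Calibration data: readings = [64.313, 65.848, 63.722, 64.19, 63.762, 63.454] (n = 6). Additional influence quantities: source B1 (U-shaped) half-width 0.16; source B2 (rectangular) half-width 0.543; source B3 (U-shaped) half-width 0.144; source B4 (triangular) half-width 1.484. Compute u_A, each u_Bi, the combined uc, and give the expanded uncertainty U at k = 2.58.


mean = (64.313 + 65.848 + 63.722 + 64.19 + 63.762 + 63.454) / 6 = 64.21483333
s = sqrt(sum((x - mean)^2)/(n-1)) = 0.86073188
u_A = s / sqrt(n) = 0.86073188 / sqrt(6) = 0.35139232
u_B1 = 0.16 / sqrt(2) = 0.11313708
u_B2 = 0.543 / sqrt(3) = 0.3135012
u_B3 = 0.144 / sqrt(2) = 0.10182338
u_B4 = 1.484 / sqrt(6) = 0.60584046
uc = sqrt(0.35139232^2 + 0.11313708^2 + 0.3135012^2 + 0.10182338^2 + 0.60584046^2) = 0.78228526
U = k * uc = 2.58 * 0.78228526
U = 2.0183

2.0183


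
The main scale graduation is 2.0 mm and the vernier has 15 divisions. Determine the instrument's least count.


LC = MSD / n_div
= 2.0 / 15
= 0.1333

0.1333


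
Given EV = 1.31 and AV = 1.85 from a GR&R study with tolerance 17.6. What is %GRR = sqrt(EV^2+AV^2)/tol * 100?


GRR = sqrt(EV^2 + AV^2) = sqrt(1.31^2 + 1.85^2) = 2.266848
%GRR = GRR / tol * 100 = 2.266848 / 17.6 * 100
%GRR = 12.8798

12.8798


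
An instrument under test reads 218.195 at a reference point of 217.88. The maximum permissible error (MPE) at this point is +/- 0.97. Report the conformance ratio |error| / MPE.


e = indication - reference = 218.195 - 217.88 = 0.3150
|e| = 0.3150
ratio = |e| / MPE = 0.3150 / 0.97
ratio = 0.3247

0.3247


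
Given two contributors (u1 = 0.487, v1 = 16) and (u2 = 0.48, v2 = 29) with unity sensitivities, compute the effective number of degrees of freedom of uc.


uc = sqrt(u1^2 + u2^2) = sqrt(0.487^2 + 0.48^2) = 0.68379017
v_eff = uc^4 / (u1^4/v1 + u2^4/v2)
= 0.68379017^4 / (0.487^4/16 + 0.48^4/29)
= 0.21862077 / 0.0053460592
v_eff = 40.8938

40.8938


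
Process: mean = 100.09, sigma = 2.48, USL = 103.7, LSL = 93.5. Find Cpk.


Cpu = (USL - mean) / (3*sigma) = (103.7 - 100.09) / (3*2.48) = 0.4852
Cpl = (mean - LSL) / (3*sigma) = (100.09 - 93.5) / (3*2.48) = 0.8858
Cpk = min(Cpu, Cpl) = 0.4852

0.4852


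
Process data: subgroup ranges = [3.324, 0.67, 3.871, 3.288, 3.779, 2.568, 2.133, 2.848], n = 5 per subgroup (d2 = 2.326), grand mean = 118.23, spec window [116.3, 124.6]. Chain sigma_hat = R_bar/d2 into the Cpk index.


R_bar = (3.324 + 0.67 + 3.871 + 3.288 + 3.779 + 2.568 + 2.133 + 2.848) / 8 = 2.810125
sigma = R_bar / d2 = 2.810125 / 2.326 = 1.2081363
Cp = (USL - LSL)/(6*sigma) = (124.6 - 116.3)/(6*1.2081363) = 1.1450
Cpu = (124.6 - 118.23)/(3*1.2081363) = 1.7575
Cpl = (118.23 - 116.3)/(3*1.2081363) = 0.5325
Cpk = min(Cpu, Cpl) = 0.5325

0.5325


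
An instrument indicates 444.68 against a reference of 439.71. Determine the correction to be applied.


Correction = standard - reading
= 439.71 - 444.68
= -4.9700

-4.9700


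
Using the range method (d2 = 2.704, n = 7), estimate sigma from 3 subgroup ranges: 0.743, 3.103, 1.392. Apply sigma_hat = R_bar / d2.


R_bar = (0.743 + 3.103 + 1.392) / 3
R_bar = 5.238 / 3 = 1.746
sigma_hat = R_bar / d2 = 1.746 / 2.704 = 0.6457

0.6457


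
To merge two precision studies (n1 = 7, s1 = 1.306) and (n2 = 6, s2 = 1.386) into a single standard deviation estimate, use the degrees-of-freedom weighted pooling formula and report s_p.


s_p = sqrt(((n1-1)*s1^2 + (n2-1)*s2^2) / (n1+n2-2))
numerator = (7-1)*1.306^2 + (6-1)*1.386^2 = 10.233816 + 9.60498 = 19.838796
denominator = 7 + 6 - 2 = 11
s_p^2 = 19.838796 / 11 = 1.8035269
s_p = sqrt(1.8035269) = 1.3430

1.3430


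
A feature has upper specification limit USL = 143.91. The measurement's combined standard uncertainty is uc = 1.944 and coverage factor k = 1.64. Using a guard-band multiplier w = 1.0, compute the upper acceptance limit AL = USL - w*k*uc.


U = k * uc = 1.64 * 1.944 = 3.18816
guard band g = w * U = 1.0 * 3.18816 = 3.18816
AL = USL - g = 143.91 - 3.18816
AL = 140.7218

140.7218


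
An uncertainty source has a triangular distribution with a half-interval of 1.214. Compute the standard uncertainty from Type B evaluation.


u_B = half_width / sqrt(6)
u_B = 1.214 / 2.4494897
u_B = 0.4956

0.4956


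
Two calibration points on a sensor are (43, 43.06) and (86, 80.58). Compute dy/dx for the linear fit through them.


slope = (y2 - y1) / (x2 - x1)
= (80.58 - 43.06) / (86 - 43)
= 37.5200 / 43
= 0.8726

0.8726


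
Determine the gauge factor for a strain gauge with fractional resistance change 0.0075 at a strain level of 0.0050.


GF = (dR/R) / epsilon
= 0.0075 / 0.0050
= 1.5000

1.5000


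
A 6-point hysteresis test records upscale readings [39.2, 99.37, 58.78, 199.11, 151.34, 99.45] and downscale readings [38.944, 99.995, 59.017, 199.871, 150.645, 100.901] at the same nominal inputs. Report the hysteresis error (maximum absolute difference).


|39.2 - 38.944| = 0.2560
|99.37 - 99.995| = 0.6250
|58.78 - 59.017| = 0.2370
|199.11 - 199.871| = 0.7610
|151.34 - 150.645| = 0.6950
|99.45 - 100.901| = 1.4510
hysteresis = max(diffs) = 1.4510

1.4510


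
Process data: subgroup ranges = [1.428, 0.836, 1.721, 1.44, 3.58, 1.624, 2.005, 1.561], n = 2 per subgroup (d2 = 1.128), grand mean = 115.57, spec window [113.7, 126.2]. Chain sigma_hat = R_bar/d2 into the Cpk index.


R_bar = (1.428 + 0.836 + 1.721 + 1.44 + 3.58 + 1.624 + 2.005 + 1.561) / 8 = 1.774375
sigma = R_bar / d2 = 1.774375 / 1.128 = 1.5730275
Cp = (USL - LSL)/(6*sigma) = (126.2 - 113.7)/(6*1.5730275) = 1.3244
Cpu = (126.2 - 115.57)/(3*1.5730275) = 2.2526
Cpl = (115.57 - 113.7)/(3*1.5730275) = 0.3963
Cpk = min(Cpu, Cpl) = 0.3963

0.3963


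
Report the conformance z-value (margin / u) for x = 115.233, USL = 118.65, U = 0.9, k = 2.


u = U / k = 0.9 / 2 = 0.45
margin = |USL - x| = |118.65 - 115.233| = 3.417
z = margin / u = 3.417 / 0.45
z = 7.5933

7.5933


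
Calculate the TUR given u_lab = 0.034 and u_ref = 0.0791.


TUR = u_lab / u_ref
= 0.034 / 0.0791
= 0.4298

0.4298


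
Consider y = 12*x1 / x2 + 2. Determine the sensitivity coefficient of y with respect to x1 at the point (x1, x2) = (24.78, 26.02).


y = 12*x1 / x2 + 2
dy/dx1 = 12/x2
Evaluate at x2 = 26.02: c1 = 12 / 26.02
c1 = 0.4612

0.4612


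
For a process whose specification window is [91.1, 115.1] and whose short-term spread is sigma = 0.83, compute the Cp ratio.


Cp = (USL - LSL) / (6 * sigma)
= (115.1 - 91.1) / (6 * 0.83)
= 24.0000 / 4.9800
= 4.8193

4.8193


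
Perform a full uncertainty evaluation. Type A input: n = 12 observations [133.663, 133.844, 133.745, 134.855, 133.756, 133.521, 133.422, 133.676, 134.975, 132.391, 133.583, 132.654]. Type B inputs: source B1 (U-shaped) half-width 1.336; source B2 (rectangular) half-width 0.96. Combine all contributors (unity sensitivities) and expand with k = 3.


mean = (133.663 + 133.844 + 133.745 + 134.855 + 133.756 + 133.521 + 133.422 + 133.676 + 134.975 + 132.391 + 133.583 + 132.654) / 12 = 133.67375
s = sqrt(sum((x - mean)^2)/(n-1)) = 0.73297862
u_A = s / sqrt(n) = 0.73297862 / sqrt(12) = 0.2115927
u_B1 = 1.336 / sqrt(2) = 0.94469466
u_B2 = 0.96 / sqrt(3) = 0.55425626
uc = sqrt(0.2115927^2 + 0.94469466^2 + 0.55425626^2) = 1.1155355
U = k * uc = 3 * 1.1155355
U = 3.3466

3.3466


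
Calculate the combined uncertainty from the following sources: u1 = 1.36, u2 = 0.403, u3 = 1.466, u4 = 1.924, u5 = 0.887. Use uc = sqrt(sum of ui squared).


uc = sqrt(1.36^2 + 0.403^2 + 1.466^2 + 1.924^2 + 0.887^2)
uc = sqrt(8.64971)
uc = 2.9410

2.9410


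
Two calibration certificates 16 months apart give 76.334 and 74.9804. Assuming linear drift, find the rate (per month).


rate = (v2 - v1) / months
= (74.9804 - 76.334) / 16
= -1.3536 / 16
= -0.0846

-0.0846


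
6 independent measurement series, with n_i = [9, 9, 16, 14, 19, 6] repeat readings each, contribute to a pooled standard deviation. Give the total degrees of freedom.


nu = sum_i (n_i - 1)
nu = ((9 - 1) + (9 - 1) + (16 - 1) + (14 - 1) + (19 - 1) + (6 - 1))
nu = 8 + 8 + 15 + 13 + 18 + 5
nu = 67

67


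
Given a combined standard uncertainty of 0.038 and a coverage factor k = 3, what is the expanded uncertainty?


U = k * uc
U = 3 * 0.038
U = 0.1140

0.1140


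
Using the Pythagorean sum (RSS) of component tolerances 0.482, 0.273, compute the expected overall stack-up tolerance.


RSS = sqrt(0.482^2 + 0.273^2)
= sqrt(0.306853)
= 0.5539

0.5539


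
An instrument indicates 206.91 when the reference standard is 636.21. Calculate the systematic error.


Systematic error = measured - true
= 206.91 - 636.21
= -429.3000

-429.3000


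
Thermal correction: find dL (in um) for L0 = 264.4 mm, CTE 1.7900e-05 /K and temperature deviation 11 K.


dL = L * alpha * dT
= 264.4 * 1.7900e-05 * 11
= 0.0520604 mm
dL_um = 0.0520604 * 1000 = 52.0604 um

52.0604


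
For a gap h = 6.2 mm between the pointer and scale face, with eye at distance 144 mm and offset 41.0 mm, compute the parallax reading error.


error = h * offset / d
= 6.2 * 41.0 / 144
= 1.7653

1.7653


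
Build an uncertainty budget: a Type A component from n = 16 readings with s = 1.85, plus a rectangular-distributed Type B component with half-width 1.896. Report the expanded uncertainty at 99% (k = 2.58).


u_A = s / sqrt(n) = 1.85 / sqrt(16) = 0.4625
u_B = half_width / sqrt(3) = 1.896 / sqrt(3) = 1.0946561
uc = sqrt(u_A^2 + u_B^2) = sqrt(0.4625^2 + 1.0946561^2) = 1.1883511
U = k * uc = 2.58 * 1.1883511
U = 3.0659

3.0659


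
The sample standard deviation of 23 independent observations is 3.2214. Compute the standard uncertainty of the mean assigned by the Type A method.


u_A = s / sqrt(n)
u_A = 3.2214 / sqrt(23)
u_A = 3.2214 / 4.7958315
u_A = 0.6717

0.6717


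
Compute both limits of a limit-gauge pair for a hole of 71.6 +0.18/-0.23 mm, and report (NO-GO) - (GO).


GO = nominal - lower_tol (smallest hole = maximum material condition)
GO = 71.6 - 0.23 = 71.37
NO-GO = nominal + upper_tol (largest hole = least material condition)
NO-GO = 71.6 + 0.18 = 71.78
spread = NO-GO - GO = 71.78 - 71.37 = 0.4100

0.4100


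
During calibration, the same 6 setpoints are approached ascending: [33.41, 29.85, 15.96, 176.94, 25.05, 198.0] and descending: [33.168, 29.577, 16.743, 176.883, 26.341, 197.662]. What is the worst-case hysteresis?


|33.41 - 33.168| = 0.2420
|29.85 - 29.577| = 0.2730
|15.96 - 16.743| = 0.7830
|176.94 - 176.883| = 0.0570
|25.05 - 26.341| = 1.2910
|198.0 - 197.662| = 0.3380
hysteresis = max(diffs) = 1.2910

1.2910


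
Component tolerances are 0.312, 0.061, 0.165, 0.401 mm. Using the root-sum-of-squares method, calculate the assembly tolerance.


RSS = sqrt(0.312^2 + 0.061^2 + 0.165^2 + 0.401^2)
= sqrt(0.289091)
= 0.5377

0.5377


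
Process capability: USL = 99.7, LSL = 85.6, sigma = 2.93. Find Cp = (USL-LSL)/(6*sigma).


Cp = (USL - LSL) / (6 * sigma)
= (99.7 - 85.6) / (6 * 2.93)
= 14.1000 / 17.5800
= 0.8020

0.8020


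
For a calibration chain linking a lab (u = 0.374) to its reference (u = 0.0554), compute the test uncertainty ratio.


TUR = u_lab / u_ref
= 0.374 / 0.0554
= 6.7509

6.7509


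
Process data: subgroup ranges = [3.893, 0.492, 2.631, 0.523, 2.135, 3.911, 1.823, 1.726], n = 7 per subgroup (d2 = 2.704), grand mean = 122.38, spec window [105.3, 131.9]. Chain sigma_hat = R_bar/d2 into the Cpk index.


R_bar = (3.893 + 0.492 + 2.631 + 0.523 + 2.135 + 3.911 + 1.823 + 1.726) / 8 = 2.14175
sigma = R_bar / d2 = 2.14175 / 2.704 = 0.79206731
Cp = (USL - LSL)/(6*sigma) = (131.9 - 105.3)/(6*0.79206731) = 5.5972
Cpu = (131.9 - 122.38)/(3*0.79206731) = 4.0064
Cpl = (122.38 - 105.3)/(3*0.79206731) = 7.1879
Cpk = min(Cpu, Cpl) = 4.0064

4.0064


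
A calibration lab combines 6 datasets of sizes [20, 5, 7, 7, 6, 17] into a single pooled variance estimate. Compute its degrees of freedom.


nu = sum_i (n_i - 1)
nu = ((20 - 1) + (5 - 1) + (7 - 1) + (7 - 1) + (6 - 1) + (17 - 1))
nu = 19 + 4 + 6 + 6 + 5 + 16
nu = 56

56


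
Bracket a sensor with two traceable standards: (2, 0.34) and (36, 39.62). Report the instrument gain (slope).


slope = (y2 - y1) / (x2 - x1)
= (39.62 - 0.34) / (36 - 2)
= 39.2800 / 34
= 1.1553

1.1553


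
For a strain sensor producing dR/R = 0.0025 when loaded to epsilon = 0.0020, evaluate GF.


GF = (dR/R) / epsilon
= 0.0025 / 0.0020
= 1.2500

1.2500


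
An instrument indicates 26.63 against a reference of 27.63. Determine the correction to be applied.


Correction = standard - reading
= 27.63 - 26.63
= 1.0000

1.0000


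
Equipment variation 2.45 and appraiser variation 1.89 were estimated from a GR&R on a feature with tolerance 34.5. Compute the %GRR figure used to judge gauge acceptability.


GRR = sqrt(EV^2 + AV^2) = sqrt(2.45^2 + 1.89^2) = 3.0942851
%GRR = GRR / tol * 100 = 3.0942851 / 34.5 * 100
%GRR = 8.9689

8.9689


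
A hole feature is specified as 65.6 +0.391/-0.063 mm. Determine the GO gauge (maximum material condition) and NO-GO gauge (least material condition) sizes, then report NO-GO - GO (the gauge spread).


GO = nominal - lower_tol (smallest hole = maximum material condition)
GO = 65.6 - 0.063 = 65.537
NO-GO = nominal + upper_tol (largest hole = least material condition)
NO-GO = 65.6 + 0.391 = 65.991
spread = NO-GO - GO = 65.991 - 65.537 = 0.4540

0.4540


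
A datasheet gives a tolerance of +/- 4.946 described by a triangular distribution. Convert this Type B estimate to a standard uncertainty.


u_B = half_width / sqrt(6)
u_B = 4.946 / 2.4494897
u_B = 2.0192

2.0192


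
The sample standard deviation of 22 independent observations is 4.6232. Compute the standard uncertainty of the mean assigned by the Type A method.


u_A = s / sqrt(n)
u_A = 4.6232 / sqrt(22)
u_A = 4.6232 / 4.6904158
u_A = 0.9857

0.9857


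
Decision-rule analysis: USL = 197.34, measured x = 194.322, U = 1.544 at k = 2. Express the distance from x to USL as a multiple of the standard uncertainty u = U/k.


u = U / k = 1.544 / 2 = 0.772
margin = |USL - x| = |197.34 - 194.322| = 3.018
z = margin / u = 3.018 / 0.772
z = 3.9093

3.9093


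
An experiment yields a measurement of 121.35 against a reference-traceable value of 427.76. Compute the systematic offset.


Systematic error = measured - true
= 121.35 - 427.76
= -306.4100

-306.4100


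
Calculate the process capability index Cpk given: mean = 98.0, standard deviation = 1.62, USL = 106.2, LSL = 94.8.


Cpu = (USL - mean) / (3*sigma) = (106.2 - 98.0) / (3*1.62) = 1.6872
Cpl = (mean - LSL) / (3*sigma) = (98.0 - 94.8) / (3*1.62) = 0.6584
Cpk = min(Cpu, Cpl) = 0.6584

0.6584


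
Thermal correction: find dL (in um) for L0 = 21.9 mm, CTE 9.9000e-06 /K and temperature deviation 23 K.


dL = L * alpha * dT
= 21.9 * 9.9000e-06 * 23
= 0.0049866 mm
dL_um = 0.0049866 * 1000 = 4.9866 um

4.9866


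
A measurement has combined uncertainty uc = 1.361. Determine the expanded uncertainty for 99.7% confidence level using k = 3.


U = k * uc
U = 3 * 1.361
U = 4.0830

4.0830


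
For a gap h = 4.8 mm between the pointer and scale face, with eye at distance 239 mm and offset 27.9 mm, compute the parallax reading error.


error = h * offset / d
= 4.8 * 27.9 / 239
= 0.5603

0.5603


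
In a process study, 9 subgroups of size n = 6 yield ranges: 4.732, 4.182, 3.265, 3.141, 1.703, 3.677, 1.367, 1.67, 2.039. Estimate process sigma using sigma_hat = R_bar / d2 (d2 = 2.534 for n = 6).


R_bar = (4.732 + 4.182 + 3.265 + 3.141 + 1.703 + 3.677 + 1.367 + 1.67 + 2.039) / 9
R_bar = 25.776 / 9 = 2.864
sigma_hat = R_bar / d2 = 2.864 / 2.534 = 1.1302

1.1302


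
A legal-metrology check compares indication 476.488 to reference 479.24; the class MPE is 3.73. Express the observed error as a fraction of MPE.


e = indication - reference = 476.488 - 479.24 = -2.7520
|e| = 2.7520
ratio = |e| / MPE = 2.7520 / 3.73
ratio = 0.7378

0.7378


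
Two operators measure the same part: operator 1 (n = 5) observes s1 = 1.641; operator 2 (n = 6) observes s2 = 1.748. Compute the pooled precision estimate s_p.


s_p = sqrt(((n1-1)*s1^2 + (n2-1)*s2^2) / (n1+n2-2))
numerator = (5-1)*1.641^2 + (6-1)*1.748^2 = 10.771524 + 15.27752 = 26.049044
denominator = 5 + 6 - 2 = 9
s_p^2 = 26.049044 / 9 = 2.8943382
s_p = sqrt(2.8943382) = 1.7013

1.7013


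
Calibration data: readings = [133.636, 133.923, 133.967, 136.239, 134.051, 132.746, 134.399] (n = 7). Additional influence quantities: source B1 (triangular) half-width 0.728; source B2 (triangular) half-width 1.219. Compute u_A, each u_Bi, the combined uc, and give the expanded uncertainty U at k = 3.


mean = (133.636 + 133.923 + 133.967 + 136.239 + 134.051 + 132.746 + 134.399) / 7 = 134.1372857
s = sqrt(sum((x - mean)^2)/(n-1)) = 1.0610546
u_A = s / sqrt(n) = 1.0610546 / sqrt(7) = 0.40104094
u_B1 = 0.728 / sqrt(6) = 0.29720476
u_B2 = 1.219 / sqrt(6) = 0.49765467
uc = sqrt(0.40104094^2 + 0.29720476^2 + 0.49765467^2) = 0.70485791
U = k * uc = 3 * 0.70485791
U = 2.1146

2.1146


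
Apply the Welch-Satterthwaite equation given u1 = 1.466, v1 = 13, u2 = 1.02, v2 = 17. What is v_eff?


uc = sqrt(u1^2 + u2^2) = sqrt(1.466^2 + 1.02^2) = 1.7859328
v_eff = uc^4 / (u1^4/v1 + u2^4/v2)
= 1.7859328^4 / (1.466^4/13 + 1.02^4/17)
= 10.173267 / 0.41897029
v_eff = 24.2816

24.2816


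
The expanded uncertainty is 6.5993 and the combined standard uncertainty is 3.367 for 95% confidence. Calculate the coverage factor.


k = U / uc
k = 6.5993 / 3.367
k = 1.96

1.96


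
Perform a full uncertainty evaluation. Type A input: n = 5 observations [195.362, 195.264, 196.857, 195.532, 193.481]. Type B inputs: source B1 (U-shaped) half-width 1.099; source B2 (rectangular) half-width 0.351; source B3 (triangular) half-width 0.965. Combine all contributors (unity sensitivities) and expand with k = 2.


mean = (195.362 + 195.264 + 196.857 + 195.532 + 193.481) / 5 = 195.2992
s = sqrt(sum((x - mean)^2)/(n-1)) = 1.2033257
u_A = s / sqrt(n) = 1.2033257 / sqrt(5) = 0.53814361
u_B1 = 1.099 / sqrt(2) = 0.77711035
u_B2 = 0.351 / sqrt(3) = 0.20264994
u_B3 = 0.965 / sqrt(6) = 0.3939596
uc = sqrt(0.53814361^2 + 0.77711035^2 + 0.20264994^2 + 0.3939596^2) = 1.0439206
U = k * uc = 2 * 1.0439206
U = 2.0878

2.0878


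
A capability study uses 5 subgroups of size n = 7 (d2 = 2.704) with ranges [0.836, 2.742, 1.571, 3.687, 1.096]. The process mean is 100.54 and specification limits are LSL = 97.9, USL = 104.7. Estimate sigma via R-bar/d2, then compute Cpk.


R_bar = (0.836 + 2.742 + 1.571 + 3.687 + 1.096) / 5 = 1.9864
sigma = R_bar / d2 = 1.9864 / 2.704 = 0.73461538
Cp = (USL - LSL)/(6*sigma) = (104.7 - 97.9)/(6*0.73461538) = 1.5428
Cpu = (104.7 - 100.54)/(3*0.73461538) = 1.8876
Cpl = (100.54 - 97.9)/(3*0.73461538) = 1.1979
Cpk = min(Cpu, Cpl) = 1.1979

1.1979


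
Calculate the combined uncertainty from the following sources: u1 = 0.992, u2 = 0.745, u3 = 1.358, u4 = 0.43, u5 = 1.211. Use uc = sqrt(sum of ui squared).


uc = sqrt(0.992^2 + 0.745^2 + 1.358^2 + 0.43^2 + 1.211^2)
uc = sqrt(5.034674)
uc = 2.2438

2.2438


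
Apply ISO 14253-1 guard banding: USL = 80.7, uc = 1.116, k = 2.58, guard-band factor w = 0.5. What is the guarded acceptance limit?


U = k * uc = 2.58 * 1.116 = 2.87928
guard band g = w * U = 0.5 * 2.87928 = 1.43964
AL = USL - g = 80.7 - 1.43964
AL = 79.2604

79.2604


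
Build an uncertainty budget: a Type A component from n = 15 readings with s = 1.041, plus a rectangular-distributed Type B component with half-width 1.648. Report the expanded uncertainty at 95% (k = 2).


u_A = s / sqrt(n) = 1.041 / sqrt(15) = 0.26878504
u_B = half_width / sqrt(3) = 1.648 / sqrt(3) = 0.95147324
uc = sqrt(u_A^2 + u_B^2) = sqrt(0.26878504^2 + 0.95147324^2) = 0.98870963
U = k * uc = 2 * 0.98870963
U = 1.9774

1.9774


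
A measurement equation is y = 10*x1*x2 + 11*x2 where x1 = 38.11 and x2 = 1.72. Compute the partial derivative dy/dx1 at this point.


y = 10*x1*x2 + 11*x2
dy/dx1 = 10*x2
Evaluate at x2 = 1.72: c1 = 10 * 1.72
c1 = 17.2000

17.2000


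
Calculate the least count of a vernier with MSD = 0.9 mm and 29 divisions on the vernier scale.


LC = MSD / n_div
= 0.9 / 29
= 0.0310

0.0310


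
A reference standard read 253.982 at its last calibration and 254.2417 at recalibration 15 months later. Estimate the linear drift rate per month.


rate = (v2 - v1) / months
= (254.2417 - 253.982) / 15
= 0.2597 / 15
= 0.0173

0.0173


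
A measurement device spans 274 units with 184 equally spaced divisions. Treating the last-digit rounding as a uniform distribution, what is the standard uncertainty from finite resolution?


resolution = range / divisions
resolution = 274 / 184 = 1.4891304
u_res = resolution / (2*sqrt(3))
u_res = 1.4891304 / 3.4641016
u_res = 0.4299

0.4299


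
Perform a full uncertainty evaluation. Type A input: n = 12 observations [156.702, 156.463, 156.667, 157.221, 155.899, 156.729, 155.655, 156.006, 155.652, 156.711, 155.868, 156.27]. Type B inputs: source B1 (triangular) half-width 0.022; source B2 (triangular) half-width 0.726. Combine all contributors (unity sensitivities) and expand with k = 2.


mean = (156.702 + 156.463 + 156.667 + 157.221 + 155.899 + 156.729 + 155.655 + 156.006 + 155.652 + 156.711 + 155.868 + 156.27) / 12 = 156.32025
s = sqrt(sum((x - mean)^2)/(n-1)) = 0.50360828
u_A = s / sqrt(n) = 0.50360828 / sqrt(12) = 0.14537919
u_B1 = 0.022 / sqrt(6) = 0.0089814624
u_B2 = 0.726 / sqrt(6) = 0.29638826
uc = sqrt(0.14537919^2 + 0.0089814624^2 + 0.29638826^2) = 0.33024502
U = k * uc = 2 * 0.33024502
U = 0.6605

0.6605


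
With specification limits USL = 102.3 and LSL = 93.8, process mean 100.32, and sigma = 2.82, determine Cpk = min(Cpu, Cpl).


Cpu = (USL - mean) / (3*sigma) = (102.3 - 100.32) / (3*2.82) = 0.2340
Cpl = (mean - LSL) / (3*sigma) = (100.32 - 93.8) / (3*2.82) = 0.7707
Cpk = min(Cpu, Cpl) = 0.2340

0.2340


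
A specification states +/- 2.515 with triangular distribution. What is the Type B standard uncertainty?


u_B = half_width / sqrt(6)
u_B = 2.515 / 2.4494897
u_B = 1.0267

1.0267


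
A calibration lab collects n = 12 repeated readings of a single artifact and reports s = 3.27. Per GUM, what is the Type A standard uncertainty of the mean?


u_A = s / sqrt(n)
u_A = 3.27 / sqrt(12)
u_A = 3.27 / 3.4641016
u_A = 0.9440

0.9440


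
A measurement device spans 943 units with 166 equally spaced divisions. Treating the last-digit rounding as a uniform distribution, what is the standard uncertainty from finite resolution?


resolution = range / divisions
resolution = 943 / 166 = 5.6807229
u_res = resolution / (2*sqrt(3))
u_res = 5.6807229 / 3.4641016
u_res = 1.6399

1.6399


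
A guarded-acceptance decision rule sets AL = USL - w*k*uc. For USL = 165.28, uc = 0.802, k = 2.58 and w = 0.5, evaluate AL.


U = k * uc = 2.58 * 0.802 = 2.06916
guard band g = w * U = 0.5 * 2.06916 = 1.03458
AL = USL - g = 165.28 - 1.03458
AL = 164.2454

164.2454


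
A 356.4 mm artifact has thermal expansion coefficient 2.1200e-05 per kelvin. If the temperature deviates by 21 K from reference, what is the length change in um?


dL = L * alpha * dT
= 356.4 * 2.1200e-05 * 21
= 0.1586693 mm
dL_um = 0.1586693 * 1000 = 158.6693 um

158.6693


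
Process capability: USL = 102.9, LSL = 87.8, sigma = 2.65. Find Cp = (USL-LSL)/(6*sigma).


Cp = (USL - LSL) / (6 * sigma)
= (102.9 - 87.8) / (6 * 2.65)
= 15.1000 / 15.9000
= 0.9497

0.9497


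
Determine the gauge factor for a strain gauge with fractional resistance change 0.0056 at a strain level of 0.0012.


GF = (dR/R) / epsilon
= 0.0056 / 0.0012
= 4.6667

4.6667


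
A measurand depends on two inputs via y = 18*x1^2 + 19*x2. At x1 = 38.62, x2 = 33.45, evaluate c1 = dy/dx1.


y = 18*x1^2 + 19*x2
dy/dx1 = 2*18*x1
Evaluate at x1 = 38.62: c1 = 36 * 38.62
c1 = 1390.3200

1390.3200


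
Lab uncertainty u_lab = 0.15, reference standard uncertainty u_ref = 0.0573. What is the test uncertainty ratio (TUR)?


TUR = u_lab / u_ref
= 0.15 / 0.0573
= 2.6178

2.6178


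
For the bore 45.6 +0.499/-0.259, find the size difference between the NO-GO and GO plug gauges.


GO = nominal - lower_tol (smallest hole = maximum material condition)
GO = 45.6 - 0.259 = 45.341
NO-GO = nominal + upper_tol (largest hole = least material condition)
NO-GO = 45.6 + 0.499 = 46.099
spread = NO-GO - GO = 46.099 - 45.341 = 0.7580

0.7580


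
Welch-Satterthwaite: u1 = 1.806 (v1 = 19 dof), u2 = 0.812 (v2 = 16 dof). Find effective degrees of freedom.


uc = sqrt(u1^2 + u2^2) = sqrt(1.806^2 + 0.812^2) = 1.9801465
v_eff = uc^4 / (u1^4/v1 + u2^4/v2)
= 1.9801465^4 / (1.806^4/19 + 0.812^4/16)
= 15.374085 / 0.58707982
v_eff = 26.1874

26.1874


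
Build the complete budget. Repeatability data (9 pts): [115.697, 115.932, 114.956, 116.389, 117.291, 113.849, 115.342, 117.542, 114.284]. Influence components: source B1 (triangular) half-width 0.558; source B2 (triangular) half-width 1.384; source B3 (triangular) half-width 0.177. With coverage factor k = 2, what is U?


mean = (115.697 + 115.932 + 114.956 + 116.389 + 117.291 + 113.849 + 115.342 + 117.542 + 114.284) / 9 = 115.698
s = sqrt(sum((x - mean)^2)/(n-1)) = 1.2532817
u_A = s / sqrt(n) = 1.2532817 / sqrt(9) = 0.41776057
u_B1 = 0.558 / sqrt(6) = 0.22780255
u_B2 = 1.384 / sqrt(6) = 0.56501563
u_B3 = 0.177 / sqrt(6) = 0.072259947
uc = sqrt(0.41776057^2 + 0.22780255^2 + 0.56501563^2 + 0.072259947^2) = 0.74221429
U = k * uc = 2 * 0.74221429
U = 1.4844

1.4844


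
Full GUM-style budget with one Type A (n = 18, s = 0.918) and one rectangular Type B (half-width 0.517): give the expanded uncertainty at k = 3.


u_A = s / sqrt(n) = 0.918 / sqrt(18) = 0.21637468
u_B = half_width / sqrt(3) = 0.517 / sqrt(3) = 0.29849009
uc = sqrt(u_A^2 + u_B^2) = sqrt(0.21637468^2 + 0.29849009^2) = 0.36866562
U = k * uc = 3 * 0.36866562
U = 1.1060

1.1060


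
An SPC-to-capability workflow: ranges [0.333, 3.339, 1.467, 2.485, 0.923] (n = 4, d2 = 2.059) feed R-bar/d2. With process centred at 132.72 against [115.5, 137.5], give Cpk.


R_bar = (0.333 + 3.339 + 1.467 + 2.485 + 0.923) / 5 = 1.7094
sigma = R_bar / d2 = 1.7094 / 2.059 = 0.83020884
Cp = (USL - LSL)/(6*sigma) = (137.5 - 115.5)/(6*0.83020884) = 4.4166
Cpu = (137.5 - 132.72)/(3*0.83020884) = 1.9192
Cpl = (132.72 - 115.5)/(3*0.83020884) = 6.9139
Cpk = min(Cpu, Cpl) = 1.9192

1.9192


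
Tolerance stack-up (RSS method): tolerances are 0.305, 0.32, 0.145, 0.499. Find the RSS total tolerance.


RSS = sqrt(0.305^2 + 0.32^2 + 0.145^2 + 0.499^2)
= sqrt(0.465451)
= 0.6822

0.6822


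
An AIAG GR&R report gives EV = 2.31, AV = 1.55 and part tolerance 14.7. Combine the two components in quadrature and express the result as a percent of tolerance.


GRR = sqrt(EV^2 + AV^2) = sqrt(2.31^2 + 1.55^2) = 2.7818339
%GRR = GRR / tol * 100 = 2.7818339 / 14.7 * 100
%GRR = 18.9240

18.9240


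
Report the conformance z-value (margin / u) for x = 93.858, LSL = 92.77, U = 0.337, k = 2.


u = U / k = 0.337 / 2 = 0.1685
margin = |LSL - x| = |92.77 - 93.858| = 1.088
z = margin / u = 1.088 / 0.1685
z = 6.4570

6.4570


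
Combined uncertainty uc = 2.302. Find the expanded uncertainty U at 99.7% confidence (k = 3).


U = k * uc
U = 3 * 2.302
U = 6.9060

6.9060


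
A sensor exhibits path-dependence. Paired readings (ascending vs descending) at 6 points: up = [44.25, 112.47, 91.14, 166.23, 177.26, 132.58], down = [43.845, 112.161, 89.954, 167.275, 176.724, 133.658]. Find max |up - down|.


|44.25 - 43.845| = 0.4050
|112.47 - 112.161| = 0.3090
|91.14 - 89.954| = 1.1860
|166.23 - 167.275| = 1.0450
|177.26 - 176.724| = 0.5360
|132.58 - 133.658| = 1.0780
hysteresis = max(diffs) = 1.1860

1.1860


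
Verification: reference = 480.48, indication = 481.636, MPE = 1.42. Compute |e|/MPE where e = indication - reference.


e = indication - reference = 481.636 - 480.48 = 1.1560
|e| = 1.1560
ratio = |e| / MPE = 1.1560 / 1.42
ratio = 0.8141

0.8141


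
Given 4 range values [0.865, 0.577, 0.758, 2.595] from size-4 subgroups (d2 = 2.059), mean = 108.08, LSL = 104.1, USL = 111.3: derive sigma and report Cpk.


R_bar = (0.865 + 0.577 + 0.758 + 2.595) / 4 = 1.19875
sigma = R_bar / d2 = 1.19875 / 2.059 = 0.5822001
Cp = (USL - LSL)/(6*sigma) = (111.3 - 104.1)/(6*0.5822001) = 2.0611
Cpu = (111.3 - 108.08)/(3*0.5822001) = 1.8436
Cpl = (108.08 - 104.1)/(3*0.5822001) = 2.2787
Cpk = min(Cpu, Cpl) = 1.8436

1.8436


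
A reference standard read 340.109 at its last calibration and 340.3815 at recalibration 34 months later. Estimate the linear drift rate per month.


rate = (v2 - v1) / months
= (340.3815 - 340.109) / 34
= 0.2725 / 34
= 0.0080

0.0080


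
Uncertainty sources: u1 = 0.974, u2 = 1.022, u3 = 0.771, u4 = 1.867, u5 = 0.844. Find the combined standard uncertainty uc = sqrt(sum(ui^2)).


uc = sqrt(0.974^2 + 1.022^2 + 0.771^2 + 1.867^2 + 0.844^2)
uc = sqrt(6.785626)
uc = 2.6049

2.6049


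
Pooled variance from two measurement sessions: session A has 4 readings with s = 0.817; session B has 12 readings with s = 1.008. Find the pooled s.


s_p = sqrt(((n1-1)*s1^2 + (n2-1)*s2^2) / (n1+n2-2))
numerator = (4-1)*0.817^2 + (12-1)*1.008^2 = 2.002467 + 11.176704 = 13.179171
denominator = 4 + 12 - 2 = 14
s_p^2 = 13.179171 / 14 = 0.94136936
s_p = sqrt(0.94136936) = 0.9702

0.9702


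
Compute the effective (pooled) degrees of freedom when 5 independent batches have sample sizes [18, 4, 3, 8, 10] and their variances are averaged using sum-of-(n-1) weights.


nu = sum_i (n_i - 1)
nu = ((18 - 1) + (4 - 1) + (3 - 1) + (8 - 1) + (10 - 1))
nu = 17 + 3 + 2 + 7 + 9
nu = 38

38


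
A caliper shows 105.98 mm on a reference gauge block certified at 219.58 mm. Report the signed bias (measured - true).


Systematic error = measured - true
= 105.98 - 219.58
= -113.6000

-113.6000


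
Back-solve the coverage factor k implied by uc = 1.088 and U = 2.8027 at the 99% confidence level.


k = U / uc
k = 2.8027 / 1.088
k = 2.576

2.576


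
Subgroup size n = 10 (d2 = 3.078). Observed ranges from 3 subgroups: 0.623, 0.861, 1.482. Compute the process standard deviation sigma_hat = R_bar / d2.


R_bar = (0.623 + 0.861 + 1.482) / 3
R_bar = 2.966 / 3 = 0.98866667
sigma_hat = R_bar / d2 = 0.98866667 / 3.078 = 0.3212

0.3212


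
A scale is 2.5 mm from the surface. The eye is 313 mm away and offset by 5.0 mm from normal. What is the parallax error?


error = h * offset / d
= 2.5 * 5.0 / 313
= 0.0399

0.0399


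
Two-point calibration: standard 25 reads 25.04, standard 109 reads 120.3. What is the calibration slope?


slope = (y2 - y1) / (x2 - x1)
= (120.3 - 25.04) / (109 - 25)
= 95.2600 / 84
= 1.1340

1.1340


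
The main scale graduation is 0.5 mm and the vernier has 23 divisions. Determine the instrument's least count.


LC = MSD / n_div
= 0.5 / 23
= 0.0217

0.0217


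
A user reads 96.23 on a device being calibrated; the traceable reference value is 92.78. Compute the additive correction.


Correction = standard - reading
= 92.78 - 96.23
= -3.4500

-3.4500


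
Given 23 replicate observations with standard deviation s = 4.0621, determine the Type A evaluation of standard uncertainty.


u_A = s / sqrt(n)
u_A = 4.0621 / sqrt(23)
u_A = 4.0621 / 4.7958315
u_A = 0.8470

0.8470


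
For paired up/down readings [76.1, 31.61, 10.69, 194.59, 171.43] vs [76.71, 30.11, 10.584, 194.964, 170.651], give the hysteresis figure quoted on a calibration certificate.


|76.1 - 76.71| = 0.6100
|31.61 - 30.11| = 1.5000
|10.69 - 10.584| = 0.1060
|194.59 - 194.964| = 0.3740
|171.43 - 170.651| = 0.7790
hysteresis = max(diffs) = 1.5000

1.5000


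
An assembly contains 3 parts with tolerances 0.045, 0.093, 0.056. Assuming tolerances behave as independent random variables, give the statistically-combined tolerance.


RSS = sqrt(0.045^2 + 0.093^2 + 0.056^2)
= sqrt(0.01381)
= 0.1175

0.1175


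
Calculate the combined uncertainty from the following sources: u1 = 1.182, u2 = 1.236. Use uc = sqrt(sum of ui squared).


uc = sqrt(1.182^2 + 1.236^2)
uc = sqrt(2.92482)
uc = 1.7102

1.7102


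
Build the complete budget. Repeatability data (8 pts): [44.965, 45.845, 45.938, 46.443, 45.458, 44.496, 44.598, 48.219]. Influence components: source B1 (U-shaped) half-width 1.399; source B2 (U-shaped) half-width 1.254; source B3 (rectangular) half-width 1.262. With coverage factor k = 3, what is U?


mean = (44.965 + 45.845 + 45.938 + 46.443 + 45.458 + 44.496 + 44.598 + 48.219) / 8 = 45.74525
s = sqrt(sum((x - mean)^2)/(n-1)) = 1.2083937
u_A = s / sqrt(n) = 1.2083937 / sqrt(8) = 0.42723169
u_B1 = 1.399 / sqrt(2) = 0.98924239
u_B2 = 1.254 / sqrt(2) = 0.8867119
u_B3 = 1.262 / sqrt(3) = 0.72861604
uc = sqrt(0.42723169^2 + 0.98924239^2 + 0.8867119^2 + 0.72861604^2) = 1.5742512
U = k * uc = 3 * 1.5742512
U = 4.7228

4.7228


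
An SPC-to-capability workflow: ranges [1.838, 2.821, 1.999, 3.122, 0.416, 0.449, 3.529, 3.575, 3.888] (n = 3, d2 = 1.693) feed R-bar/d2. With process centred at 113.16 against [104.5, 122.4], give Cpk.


R_bar = (1.838 + 2.821 + 1.999 + 3.122 + 0.416 + 0.449 + 3.529 + 3.575 + 3.888) / 9 = 2.4041111
sigma = R_bar / d2 = 2.4041111 / 1.693 = 1.4200302
Cp = (USL - LSL)/(6*sigma) = (122.4 - 104.5)/(6*1.4200302) = 2.1009
Cpu = (122.4 - 113.16)/(3*1.4200302) = 2.1690
Cpl = (113.16 - 104.5)/(3*1.4200302) = 2.0328
Cpk = min(Cpu, Cpl) = 2.0328

2.0328


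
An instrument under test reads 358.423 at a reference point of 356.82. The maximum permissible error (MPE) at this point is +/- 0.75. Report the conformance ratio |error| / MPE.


e = indication - reference = 358.423 - 356.82 = 1.6030
|e| = 1.6030
ratio = |e| / MPE = 1.6030 / 0.75
ratio = 2.1373

2.1373


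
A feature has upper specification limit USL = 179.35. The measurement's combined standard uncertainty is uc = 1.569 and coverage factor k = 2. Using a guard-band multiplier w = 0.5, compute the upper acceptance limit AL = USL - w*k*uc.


U = k * uc = 2 * 1.569 = 3.138
guard band g = w * U = 0.5 * 3.138 = 1.569
AL = USL - g = 179.35 - 1.569
AL = 177.7810

177.7810


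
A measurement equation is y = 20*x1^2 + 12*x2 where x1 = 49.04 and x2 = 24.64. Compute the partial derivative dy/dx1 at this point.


y = 20*x1^2 + 12*x2
dy/dx1 = 2*20*x1
Evaluate at x1 = 49.04: c1 = 40 * 49.04
c1 = 1961.6000

1961.6000


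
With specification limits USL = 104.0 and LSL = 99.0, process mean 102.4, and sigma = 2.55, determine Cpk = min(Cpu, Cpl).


Cpu = (USL - mean) / (3*sigma) = (104.0 - 102.4) / (3*2.55) = 0.2092
Cpl = (mean - LSL) / (3*sigma) = (102.4 - 99.0) / (3*2.55) = 0.4444
Cpk = min(Cpu, Cpl) = 0.2092

0.2092


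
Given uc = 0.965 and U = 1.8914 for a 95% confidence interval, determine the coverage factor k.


k = U / uc
k = 1.8914 / 0.965
k = 1.96

1.96


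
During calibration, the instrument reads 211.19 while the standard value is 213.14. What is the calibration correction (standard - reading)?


Correction = standard - reading
= 213.14 - 211.19
= 1.9500

1.9500


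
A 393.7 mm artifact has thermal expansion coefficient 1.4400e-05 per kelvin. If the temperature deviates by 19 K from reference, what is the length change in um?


dL = L * alpha * dT
= 393.7 * 1.4400e-05 * 19
= 0.1077163 mm
dL_um = 0.1077163 * 1000 = 107.7163 um

107.7163


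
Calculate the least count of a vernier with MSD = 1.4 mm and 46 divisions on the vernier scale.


LC = MSD / n_div
= 1.4 / 46
= 0.0304

0.0304


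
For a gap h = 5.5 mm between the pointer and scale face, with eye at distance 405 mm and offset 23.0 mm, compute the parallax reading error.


error = h * offset / d
= 5.5 * 23.0 / 405
= 0.3123

0.3123


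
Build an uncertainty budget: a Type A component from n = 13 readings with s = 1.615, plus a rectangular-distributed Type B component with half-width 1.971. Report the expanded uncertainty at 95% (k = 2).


u_A = s / sqrt(n) = 1.615 / sqrt(13) = 0.44792041
u_B = half_width / sqrt(3) = 1.971 / sqrt(3) = 1.1379574
uc = sqrt(u_A^2 + u_B^2) = sqrt(0.44792041^2 + 1.1379574^2) = 1.222939
U = k * uc = 2 * 1.222939
U = 2.4459

2.4459


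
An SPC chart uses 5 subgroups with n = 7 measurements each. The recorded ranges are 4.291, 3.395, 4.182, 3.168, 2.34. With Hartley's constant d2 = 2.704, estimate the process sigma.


R_bar = (4.291 + 3.395 + 4.182 + 3.168 + 2.34) / 5
R_bar = 17.376 / 5 = 3.4752
sigma_hat = R_bar / d2 = 3.4752 / 2.704 = 1.2852

1.2852


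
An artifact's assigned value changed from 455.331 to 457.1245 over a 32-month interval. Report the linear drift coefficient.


rate = (v2 - v1) / months
= (457.1245 - 455.331) / 32
= 1.7935 / 32
= 0.0560

0.0560


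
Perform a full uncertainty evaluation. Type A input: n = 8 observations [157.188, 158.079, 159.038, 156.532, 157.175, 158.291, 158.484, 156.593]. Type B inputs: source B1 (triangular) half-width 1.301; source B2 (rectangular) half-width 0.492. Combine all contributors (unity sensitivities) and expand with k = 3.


mean = (157.188 + 158.079 + 159.038 + 156.532 + 157.175 + 158.291 + 158.484 + 156.593) / 8 = 157.6725
s = sqrt(sum((x - mean)^2)/(n-1)) = 0.92730131
u_A = s / sqrt(n) = 0.92730131 / sqrt(8) = 0.32785052
u_B1 = 1.301 / sqrt(6) = 0.53113103
u_B2 = 0.492 / sqrt(3) = 0.28405633
uc = sqrt(0.32785052^2 + 0.53113103^2 + 0.28405633^2) = 0.68576536
U = k * uc = 3 * 0.68576536
U = 2.0573

2.0573


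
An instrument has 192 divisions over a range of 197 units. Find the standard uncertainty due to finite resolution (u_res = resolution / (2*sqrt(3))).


resolution = range / divisions
resolution = 197 / 192 = 1.0260417
u_res = resolution / (2*sqrt(3))
u_res = 1.0260417 / 3.4641016
u_res = 0.2962

0.2962


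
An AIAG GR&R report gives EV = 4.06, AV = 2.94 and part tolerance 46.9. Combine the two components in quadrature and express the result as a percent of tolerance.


GRR = sqrt(EV^2 + AV^2) = sqrt(4.06^2 + 2.94^2) = 5.0127039
%GRR = GRR / tol * 100 = 5.0127039 / 46.9 * 100
%GRR = 10.6881

10.6881


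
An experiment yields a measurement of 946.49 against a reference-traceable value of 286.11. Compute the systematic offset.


Systematic error = measured - true
= 946.49 - 286.11
= 660.3800

660.3800


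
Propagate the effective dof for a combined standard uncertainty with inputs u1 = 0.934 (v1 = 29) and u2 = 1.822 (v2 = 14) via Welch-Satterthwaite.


uc = sqrt(u1^2 + u2^2) = sqrt(0.934^2 + 1.822^2) = 2.0474472
v_eff = uc^4 / (u1^4/v1 + u2^4/v2)
= 2.0474472^4 / (0.934^4/29 + 1.822^4/14)
= 17.5732 / 0.81340597
v_eff = 21.6045

21.6045


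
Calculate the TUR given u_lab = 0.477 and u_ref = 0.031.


TUR = u_lab / u_ref
= 0.477 / 0.031
= 15.3871

15.3871


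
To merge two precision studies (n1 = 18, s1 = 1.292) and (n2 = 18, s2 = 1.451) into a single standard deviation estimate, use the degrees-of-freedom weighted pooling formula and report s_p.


s_p = sqrt(((n1-1)*s1^2 + (n2-1)*s2^2) / (n1+n2-2))
numerator = (18-1)*1.292^2 + (18-1)*1.451^2 = 28.377488 + 35.791817 = 64.169305
denominator = 18 + 18 - 2 = 34
s_p^2 = 64.169305 / 34 = 1.8873325
s_p = sqrt(1.8873325) = 1.3738

1.3738


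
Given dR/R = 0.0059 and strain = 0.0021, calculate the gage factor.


GF = (dR/R) / epsilon
= 0.0059 / 0.0021
= 2.8095

2.8095


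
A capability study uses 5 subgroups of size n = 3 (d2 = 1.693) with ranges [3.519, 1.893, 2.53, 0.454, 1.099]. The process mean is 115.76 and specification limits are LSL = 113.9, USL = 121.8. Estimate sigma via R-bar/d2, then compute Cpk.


R_bar = (3.519 + 1.893 + 2.53 + 0.454 + 1.099) / 5 = 1.899
sigma = R_bar / d2 = 1.899 / 1.693 = 1.1216775
Cp = (USL - LSL)/(6*sigma) = (121.8 - 113.9)/(6*1.1216775) = 1.1738
Cpu = (121.8 - 115.76)/(3*1.1216775) = 1.7949
Cpl = (115.76 - 113.9)/(3*1.1216775) = 0.5527
Cpk = min(Cpu, Cpl) = 0.5527

0.5527
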